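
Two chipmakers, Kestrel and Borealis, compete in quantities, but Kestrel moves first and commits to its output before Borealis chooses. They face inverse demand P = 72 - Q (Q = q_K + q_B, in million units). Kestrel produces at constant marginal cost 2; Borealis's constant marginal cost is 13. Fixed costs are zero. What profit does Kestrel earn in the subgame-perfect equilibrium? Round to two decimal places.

Solve by backward induction. Given q_K, the follower Borealis maximises π_B = (72 - q_K - q_B)q_B - 13q_B.
Follower FOC: 59 - q_K - 2q_B = 0, so q_B(q_K) = (59 - q_K)/2.
The leader anticipates this reaction. Substituting into P = 72 - Q gives P = 85/2 - (1/2)q_K, so π_K = (85/2 - (1/2)q_K)q_K - 2q_K.
The leader's first-order condition 81/2 - q_K = 0 yields q_K = 81/2.
Then q_B = (59 - 81/2)/2 = 37/4.
Price P = 72 - 199/4 = 89/4.
Kestrel's profit: (89/4 - 2)·(81/2) = 820.1250.

820.13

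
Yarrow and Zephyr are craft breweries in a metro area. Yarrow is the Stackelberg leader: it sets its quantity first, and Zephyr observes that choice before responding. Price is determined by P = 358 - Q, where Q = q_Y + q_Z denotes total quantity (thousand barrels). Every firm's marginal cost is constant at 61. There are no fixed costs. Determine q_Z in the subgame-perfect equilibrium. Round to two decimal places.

Solve by backward induction. Given q_Y, the follower Zephyr maximises π_Z = (358 - q_Y - q_Z)q_Z - 61q_Z.
∂π_Z/∂q_Z = 297 - q_Y - 2q_Z = 0 gives the reaction function q_Z = (297 - q_Y)/2.
Yarrow substitutes q_Z(q_Y) into its own profit: π_Y = q_Y(358 - q_Y - (297 - q_Y)/2) - 61q_Y = (419/2 - (1/2)q_Y)q_Y - 61q_Y.
Leader FOC: 297/2 - q_Y = 0, so q_Y = 297/2.
Then q_Z = (297 - 297/2)/2 = 297/4.

74.25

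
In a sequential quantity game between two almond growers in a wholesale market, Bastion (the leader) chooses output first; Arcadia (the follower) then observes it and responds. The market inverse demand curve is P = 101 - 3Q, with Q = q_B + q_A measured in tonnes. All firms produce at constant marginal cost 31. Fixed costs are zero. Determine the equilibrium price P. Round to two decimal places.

48.50

The follower Arcadia best-responds to any q_B: π_A = (101 - 3Q)q_A - 31q_A.
∂π_A/∂q_A = 70 - 3q_B - 6q_A = 0 gives the reaction function q_A = (70 - 3q_B)/6.
The leader anticipates this reaction. Substituting into P = 101 - 3Q gives P = 66 - (3/2)q_B, so π_B = (66 - (3/2)q_B)q_B - 31q_B.
Leader FOC: 35 - 3q_B = 0, so q_B = 35/3.
Then q_A = (70 - 3·(35/3))/6 = 35/6.
Total output Q = 35/2, so price P = 101 - 3·(35/2) = 97/2.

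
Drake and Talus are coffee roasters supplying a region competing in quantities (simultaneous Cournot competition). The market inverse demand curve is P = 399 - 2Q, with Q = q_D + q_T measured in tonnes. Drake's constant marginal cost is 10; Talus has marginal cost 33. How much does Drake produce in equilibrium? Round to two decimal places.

68.67

Drake's profit: π_D = (399 - 2Q)q_D - (10q_D). Setting ∂π_D/∂q_D = 0: 389 - 4q_D - 2(q_T) = 0.
Talus's first-order condition: 366 - 4q_T - 2(q_D) = 0.
Best responses: q_D = (389 - 2q_T)/4, q_T = (366 - 2q_D)/4.
Solving the pair: q_D = 206/3, q_T = 343/6.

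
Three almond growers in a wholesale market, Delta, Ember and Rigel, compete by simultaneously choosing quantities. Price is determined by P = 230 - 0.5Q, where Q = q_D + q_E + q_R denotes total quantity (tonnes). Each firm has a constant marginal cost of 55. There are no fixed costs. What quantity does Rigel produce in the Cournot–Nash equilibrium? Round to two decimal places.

87.50

A representative firm's profit is π_i = q_i(230 - 0.5Q) - 55q_i.
Setting ∂π_i/∂q_i = 0 with rivals' quantities fixed: 175 - q_i - (1/2)·Σ_{j≠i} q_j = 0.
With identical firms every q_j equals q_i, so Σ_{j≠i} q_j = 2q_i and 175 = 2q_i, giving q_i = 175/2.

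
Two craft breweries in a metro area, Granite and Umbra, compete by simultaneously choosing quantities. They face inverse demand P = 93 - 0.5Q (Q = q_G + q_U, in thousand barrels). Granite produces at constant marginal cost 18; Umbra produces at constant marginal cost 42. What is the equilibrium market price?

51

Granite's profit: π_G = (93 - 0.5Q)q_G - (18q_G). Setting ∂π_G/∂q_G = 0: 75 - q_G - (1/2)(q_U) = 0.
Umbra's profit: π_U = (93 - 0.5Q)q_U - (42q_U). Setting ∂π_U/∂q_U = 0: 51 - q_U - (1/2)(q_G) = 0.
Best responses: q_G = (75 - (1/2)q_U), q_U = (51 - (1/2)q_G).
Substituting one into the other gives q_G = 66 and q_U = 18.
Total output Q = 84, so price P = 93 - (1/2)·84 = 51.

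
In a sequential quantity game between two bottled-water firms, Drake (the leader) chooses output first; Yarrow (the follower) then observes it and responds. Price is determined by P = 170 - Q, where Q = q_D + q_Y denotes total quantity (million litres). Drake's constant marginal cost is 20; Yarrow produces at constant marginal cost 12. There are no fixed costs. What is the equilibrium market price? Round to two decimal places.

55.50

Solve by backward induction. Given q_D, the follower Yarrow maximises π_Y = (170 - q_D - q_Y)q_Y - 12q_Y.
Follower FOC: 158 - q_D - 2q_Y = 0, so q_Y(q_D) = (158 - q_D)/2.
Drake substitutes q_Y(q_D) into its own profit: π_D = q_D(170 - q_D - (158 - q_D)/2) - 20q_D = (91 - (1/2)q_D)q_D - 20q_D.
Maximising: ∂π_D/∂q_D = 71 - q_D = 0, giving q_D = 71.
Then q_Y = (158 - 71)/2 = 87/2.
Total output Q = 229/2, so price P = 170 - 229/2 = 111/2.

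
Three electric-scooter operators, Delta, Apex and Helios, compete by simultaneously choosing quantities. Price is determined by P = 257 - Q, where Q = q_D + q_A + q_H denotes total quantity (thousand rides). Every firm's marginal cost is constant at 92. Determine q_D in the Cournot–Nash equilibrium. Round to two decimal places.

Each firm earns π_i = (257 - Q)q_i - 92q_i.
Setting ∂π_i/∂q_i = 0 with rivals' quantities fixed: 165 - 2q_i - Σ_{j≠i} q_j = 0.
By symmetry each firm produces the same amount; substituting Σ_{j≠i} q_j = 2q_i yields q_i = 165/4.

41.25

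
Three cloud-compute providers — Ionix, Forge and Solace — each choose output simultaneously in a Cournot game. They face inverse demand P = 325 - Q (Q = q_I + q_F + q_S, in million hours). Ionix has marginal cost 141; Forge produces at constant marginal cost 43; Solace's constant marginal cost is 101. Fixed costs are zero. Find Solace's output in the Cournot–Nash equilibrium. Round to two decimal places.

Ionix's profit: π_I = (325 - Q)q_I - (141q_I). Setting ∂π_I/∂q_I = 0: 184 - 2q_I - (q_F + q_S) = 0.
Forge's profit: π_F = (325 - Q)q_F - (43q_F). Setting ∂π_F/∂q_F = 0: 282 - 2q_F - (q_I + q_S) = 0.
Solace's profit: π_S = (325 - Q)q_S - (101q_S). Setting ∂π_S/∂q_S = 0: 224 - 2q_S - (q_I + q_F) = 0.
Adding the 3 first-order conditions: 690 − 4Q = 0, so Q = 345/2.
Back-substituting: q_I = (184 − 345/2) = 23/2, q_F = (282 − 345/2) = 219/2, q_S = (224 − 345/2) = 103/2.

51.50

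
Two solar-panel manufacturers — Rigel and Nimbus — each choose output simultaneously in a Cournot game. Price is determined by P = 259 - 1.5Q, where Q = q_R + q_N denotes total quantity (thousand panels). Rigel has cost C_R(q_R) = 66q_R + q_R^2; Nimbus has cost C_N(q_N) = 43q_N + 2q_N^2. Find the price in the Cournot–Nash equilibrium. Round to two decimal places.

Rigel's profit: π_R = (259 - 1.5Q)q_R - (66q_R + q_R²). Setting ∂π_R/∂q_R = 0: 193 - 5q_R - (3/2)(q_N) = 0.
Nimbus's profit: π_N = (259 - 1.5Q)q_N - (43q_N + 2q_N²). Setting ∂π_N/∂q_N = 0: 216 - 7q_N - (3/2)(q_R) = 0.
So q_R = (193 - (3/2)q_N)/5 and q_N = (216 - (3/2)q_R)/7.
Solving the pair: q_R = 31.3588, q_N = 24.1374.
Total output Q = 55.4962, so price P = 259 - (3/2)·55.4962 = 175.7557.

175.76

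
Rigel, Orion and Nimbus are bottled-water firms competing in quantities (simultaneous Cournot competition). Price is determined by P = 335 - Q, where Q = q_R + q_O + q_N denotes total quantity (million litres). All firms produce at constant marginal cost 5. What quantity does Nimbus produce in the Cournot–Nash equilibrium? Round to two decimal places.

A representative firm's profit is π_i = q_i(335 - Q) - 5q_i.
First-order condition (treating rivals' output as given): 330 - 2q_i - Σ_{j≠i} q_j = 0.
With identical firms every q_j equals q_i, so Σ_{j≠i} q_j = 2q_i and 330 = 4q_i, giving q_i = 165/2.

82.50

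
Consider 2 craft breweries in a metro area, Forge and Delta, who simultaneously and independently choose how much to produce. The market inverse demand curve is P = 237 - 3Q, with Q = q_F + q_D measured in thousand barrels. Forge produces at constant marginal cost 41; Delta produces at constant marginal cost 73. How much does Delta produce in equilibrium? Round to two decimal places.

14.67

Forge's profit: π_F = (237 - 3Q)q_F - (41q_F). Setting ∂π_F/∂q_F = 0: 196 - 6q_F - 3(q_D) = 0.
Delta's first-order condition: 164 - 6q_D - 3(q_F) = 0.
Best responses: q_F = (196 - 3q_D)/6, q_D = (164 - 3q_F)/6.
Substituting one into the other gives q_F = 76/3 and q_D = 44/3.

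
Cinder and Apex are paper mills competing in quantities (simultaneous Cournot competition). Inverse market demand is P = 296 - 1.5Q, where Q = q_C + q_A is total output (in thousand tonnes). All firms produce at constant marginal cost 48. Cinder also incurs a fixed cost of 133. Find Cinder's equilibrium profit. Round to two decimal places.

4422.85

A representative firm's profit is π_i = q_i(296 - 1.5Q) - 48q_i.
Setting ∂π_i/∂q_i = 0 with rivals' quantities fixed: 248 - 3q_i - (3/2)q_j = 0.
With identical firms every q_j equals q_i, so q_j = q_i and 248 = (9/2)q_i, giving q_i = 496/9.
Price P = 296 - (3/2)·(992/9) = 392/3.
Cinder's profit: (392/3 - 48)·(496/9) - 133 = 4422.8519.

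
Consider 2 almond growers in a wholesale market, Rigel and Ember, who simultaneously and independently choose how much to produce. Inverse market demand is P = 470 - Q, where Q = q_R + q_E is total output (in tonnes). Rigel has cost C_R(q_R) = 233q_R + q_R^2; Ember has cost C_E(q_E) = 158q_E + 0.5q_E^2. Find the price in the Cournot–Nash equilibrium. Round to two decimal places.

Rigel's profit: π_R = (470 - Q)q_R - (233q_R + q_R²). Setting ∂π_R/∂q_R = 0: 237 - 4q_R - (q_E) = 0.
Ember's first-order condition: 312 - 3q_E - (q_R) = 0.
Best responses: q_R = (237 - q_E)/4, q_E = (312 - q_R)/3.
Solving the pair: q_R = 399/11, q_E = 1011/11.
Total output Q = 1410/11, so price P = 470 - 1410/11 = 341.8182.

341.82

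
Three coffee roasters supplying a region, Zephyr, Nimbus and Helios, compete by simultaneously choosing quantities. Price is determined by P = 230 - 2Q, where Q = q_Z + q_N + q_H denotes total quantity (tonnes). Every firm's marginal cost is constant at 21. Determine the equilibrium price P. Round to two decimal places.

73.25

Each firm earns π_i = (230 - 2Q)q_i - 21q_i.
Setting ∂π_i/∂q_i = 0 with rivals' quantities fixed: 209 - 4q_i - 2·Σ_{j≠i} q_j = 0.
With identical firms every q_j equals q_i, so Σ_{j≠i} q_j = 2q_i and 209 = 8q_i, giving q_i = 209/8.
Total output Q = 627/8, so price P = 230 - 2·(627/8) = 293/4.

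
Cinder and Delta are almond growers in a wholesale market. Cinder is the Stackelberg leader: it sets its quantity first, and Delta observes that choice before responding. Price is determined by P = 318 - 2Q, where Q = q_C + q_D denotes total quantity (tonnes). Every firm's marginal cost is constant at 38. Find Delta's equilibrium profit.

The follower Delta best-responds to any q_C: π_D = (318 - 2Q)q_D - 38q_D.
Setting the follower's marginal profit to zero, 280 - 2q_C - 4q_D = 0, i.e. q_D = (280 - 2q_C)/4.
The leader anticipates this reaction. Substituting into P = 318 - 2Q gives P = 178 - q_C, so π_C = (178 - q_C)q_C - 38q_C.
Maximising: ∂π_C/∂q_C = 140 - 2q_C = 0, giving q_C = 70.
Then q_D = (280 - 2·70)/4 = 35.
Price P = 318 - 2·105 = 108.
Delta's profit: (108 - 38)·35 = 2450.

2450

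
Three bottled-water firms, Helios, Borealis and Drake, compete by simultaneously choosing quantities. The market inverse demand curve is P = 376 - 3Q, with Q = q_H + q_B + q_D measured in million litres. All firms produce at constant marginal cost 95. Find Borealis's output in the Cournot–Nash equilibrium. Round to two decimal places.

Each firm earns π_i = (376 - 3Q)q_i - 95q_i.
First-order condition (treating rivals' output as given): 281 - 6q_i - 3·Σ_{j≠i} q_j = 0.
By symmetry each firm produces the same amount; substituting Σ_{j≠i} q_j = 2q_i yields q_i = 281/12.

23.42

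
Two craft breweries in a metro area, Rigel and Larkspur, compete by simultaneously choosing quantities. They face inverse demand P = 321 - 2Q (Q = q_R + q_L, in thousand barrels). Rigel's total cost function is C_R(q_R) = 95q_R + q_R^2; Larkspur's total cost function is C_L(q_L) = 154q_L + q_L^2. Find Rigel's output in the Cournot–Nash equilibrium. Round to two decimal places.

31.94

Rigel's profit: π_R = (321 - 2Q)q_R - (95q_R + q_R²). Setting ∂π_R/∂q_R = 0: 226 - 6q_R - 2(q_L) = 0.
Larkspur's first-order condition: 167 - 6q_L - 2(q_R) = 0.
So q_R = (226 - 2q_L)/6 and q_L = (167 - 2q_R)/6.
Substituting one into the other gives q_R = 511/16 and q_L = 275/16.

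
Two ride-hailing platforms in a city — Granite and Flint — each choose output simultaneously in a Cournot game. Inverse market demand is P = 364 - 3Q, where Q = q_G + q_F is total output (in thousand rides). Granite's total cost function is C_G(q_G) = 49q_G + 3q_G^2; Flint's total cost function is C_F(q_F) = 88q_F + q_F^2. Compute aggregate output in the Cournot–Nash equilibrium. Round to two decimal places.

46.66

Granite's profit: π_G = (364 - 3Q)q_G - (49q_G + 3q_G²). Setting ∂π_G/∂q_G = 0: 315 - 12q_G - 3(q_F) = 0.
Flint's first-order condition: 276 - 8q_F - 3(q_G) = 0.
Best responses: q_G = (315 - 3q_F)/12, q_F = (276 - 3q_G)/8.
Solving the pair: q_G = 564/29, q_F = 789/29.
Total output Q = 564/29 + 789/29 = 1353/29.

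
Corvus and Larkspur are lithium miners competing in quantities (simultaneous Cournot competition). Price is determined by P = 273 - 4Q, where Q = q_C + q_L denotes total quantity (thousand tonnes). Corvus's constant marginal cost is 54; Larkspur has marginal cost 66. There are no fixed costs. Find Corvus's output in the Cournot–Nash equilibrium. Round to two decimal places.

19.25

Corvus's profit: π_C = (273 - 4Q)q_C - (54q_C). Setting ∂π_C/∂q_C = 0: 219 - 8q_C - 4(q_L) = 0.
Larkspur's profit: π_L = (273 - 4Q)q_L - (66q_L). Setting ∂π_L/∂q_L = 0: 207 - 8q_L - 4(q_C) = 0.
So q_C = (219 - 4q_L)/8 and q_L = (207 - 4q_C)/8.
Solving the pair: q_C = 77/4, q_L = 65/4.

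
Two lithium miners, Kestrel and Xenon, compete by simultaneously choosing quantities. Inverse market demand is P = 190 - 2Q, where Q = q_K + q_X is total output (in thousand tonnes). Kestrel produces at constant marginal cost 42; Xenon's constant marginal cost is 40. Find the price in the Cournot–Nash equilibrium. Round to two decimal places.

90.67

Kestrel's profit: π_K = (190 - 2Q)q_K - (42q_K). Setting ∂π_K/∂q_K = 0: 148 - 4q_K - 2(q_X) = 0.
Xenon's first-order condition: 150 - 4q_X - 2(q_K) = 0.
Best responses: q_K = (148 - 2q_X)/4, q_X = (150 - 2q_K)/4.
Substituting one into the other gives q_K = 73/3 and q_X = 76/3.
Total output Q = 149/3, so price P = 190 - 2·(149/3) = 272/3.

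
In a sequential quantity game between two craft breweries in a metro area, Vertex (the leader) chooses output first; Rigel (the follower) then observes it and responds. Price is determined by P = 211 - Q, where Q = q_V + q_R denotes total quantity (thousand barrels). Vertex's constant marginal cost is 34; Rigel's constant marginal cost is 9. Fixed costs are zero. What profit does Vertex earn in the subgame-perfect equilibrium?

Solve by backward induction. Given q_V, the follower Rigel maximises π_R = (211 - q_V - q_R)q_R - 9q_R.
Setting the follower's marginal profit to zero, 202 - q_V - 2q_R = 0, i.e. q_R = (202 - q_V)/2.
Vertex substitutes q_R(q_V) into its own profit: π_V = q_V(211 - q_V - (202 - q_V)/2) - 34q_V = (110 - (1/2)q_V)q_V - 34q_V.
The leader's first-order condition 76 - q_V = 0 yields q_V = 76.
Then q_R = (202 - 76)/2 = 63.
Price P = 211 - 139 = 72.
Vertex's profit: (72 - 34)·76 = 2888.

2888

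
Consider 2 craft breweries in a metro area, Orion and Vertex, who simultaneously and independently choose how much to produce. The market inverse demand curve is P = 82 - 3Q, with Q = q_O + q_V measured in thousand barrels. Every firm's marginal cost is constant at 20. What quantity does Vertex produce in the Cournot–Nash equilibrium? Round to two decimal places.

6.89

A representative firm's profit is π_i = q_i(82 - 3Q) - 20q_i.
Setting ∂π_i/∂q_i = 0 with rivals' quantities fixed: 62 - 6q_i - 3q_j = 0.
By symmetry each firm produces the same amount; substituting q_j = q_i yields q_i = 62/9.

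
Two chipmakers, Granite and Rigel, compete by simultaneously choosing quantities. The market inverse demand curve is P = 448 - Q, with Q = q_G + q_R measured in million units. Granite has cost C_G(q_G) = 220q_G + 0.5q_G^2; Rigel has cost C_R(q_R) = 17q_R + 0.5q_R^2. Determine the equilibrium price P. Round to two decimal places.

283.25

Granite's profit: π_G = (448 - Q)q_G - (220q_G + (1/2)q_G²). Setting ∂π_G/∂q_G = 0: 228 - 3q_G - (q_R) = 0.
Rigel's profit: π_R = (448 - Q)q_R - (17q_R + (1/2)q_R²). Setting ∂π_R/∂q_R = 0: 431 - 3q_R - (q_G) = 0.
Best responses: q_G = (228 - q_R)/3, q_R = (431 - q_G)/3.
Substituting one into the other gives q_G = 253/8 and q_R = 1065/8.
Total output Q = 659/4, so price P = 448 - 659/4 = 1133/4.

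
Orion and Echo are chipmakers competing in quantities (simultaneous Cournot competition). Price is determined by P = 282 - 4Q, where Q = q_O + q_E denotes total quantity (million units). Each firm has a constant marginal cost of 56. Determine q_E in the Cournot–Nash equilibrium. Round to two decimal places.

Each firm earns π_i = (282 - 4Q)q_i - 56q_i.
Setting ∂π_i/∂q_i = 0 with rivals' quantities fixed: 226 - 8q_i - 4q_j = 0.
By symmetry each firm produces the same amount; substituting q_j = q_i yields q_i = 226/12 = 113/6.

18.83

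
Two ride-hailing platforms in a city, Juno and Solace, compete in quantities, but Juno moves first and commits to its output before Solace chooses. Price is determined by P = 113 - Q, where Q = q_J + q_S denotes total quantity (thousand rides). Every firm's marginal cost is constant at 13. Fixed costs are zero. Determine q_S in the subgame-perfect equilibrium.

25

Solve by backward induction. Given q_J, the follower Solace maximises π_S = (113 - q_J - q_S)q_S - 13q_S.
∂π_S/∂q_S = 100 - q_J - 2q_S = 0 gives the reaction function q_S = (100 - q_J)/2.
Juno substitutes q_S(q_J) into its own profit: π_J = q_J(113 - q_J - (100 - q_J)/2) - 13q_J = (63 - (1/2)q_J)q_J - 13q_J.
Leader FOC: 50 - q_J = 0, so q_J = 50.
Then q_S = (100 - 50)/2 = 25.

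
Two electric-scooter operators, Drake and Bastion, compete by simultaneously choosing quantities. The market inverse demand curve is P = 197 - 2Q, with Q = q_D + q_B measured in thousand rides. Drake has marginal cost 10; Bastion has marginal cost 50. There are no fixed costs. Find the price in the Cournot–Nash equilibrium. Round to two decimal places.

85.67

Drake's profit: π_D = (197 - 2Q)q_D - (10q_D). Setting ∂π_D/∂q_D = 0: 187 - 4q_D - 2(q_B) = 0.
Bastion's profit: π_B = (197 - 2Q)q_B - (50q_B). Setting ∂π_B/∂q_B = 0: 147 - 4q_B - 2(q_D) = 0.
Rearranging gives the reaction functions q_D = (187 - 2q_B)/4 and q_B = (147 - 2q_D)/4.
Substituting one into the other gives q_D = 227/6 and q_B = 107/6.
Total output Q = 167/3, so price P = 197 - 2·(167/3) = 257/3.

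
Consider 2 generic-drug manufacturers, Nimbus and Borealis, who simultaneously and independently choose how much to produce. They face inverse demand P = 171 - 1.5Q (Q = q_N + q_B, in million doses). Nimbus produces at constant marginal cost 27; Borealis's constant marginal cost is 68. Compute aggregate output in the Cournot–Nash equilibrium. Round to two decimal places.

Nimbus's profit: π_N = (171 - 1.5Q)q_N - (27q_N). Setting ∂π_N/∂q_N = 0: 144 - 3q_N - (3/2)(q_B) = 0.
Borealis's profit: π_B = (171 - 1.5Q)q_B - (68q_B). Setting ∂π_B/∂q_B = 0: 103 - 3q_B - (3/2)(q_N) = 0.
Rearranging gives the reaction functions q_N = (144 - (3/2)q_B)/3 and q_B = (103 - (3/2)q_N)/3.
Solving the pair: q_N = 370/9, q_B = 124/9.
Total output Q = 370/9 + 124/9 = 494/9.

54.89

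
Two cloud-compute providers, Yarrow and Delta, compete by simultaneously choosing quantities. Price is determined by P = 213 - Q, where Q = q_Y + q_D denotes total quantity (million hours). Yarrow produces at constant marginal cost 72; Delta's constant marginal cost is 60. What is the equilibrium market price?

Yarrow's profit: π_Y = (213 - Q)q_Y - (72q_Y). Setting ∂π_Y/∂q_Y = 0: 141 - 2q_Y - (q_D) = 0.
Delta's first-order condition: 153 - 2q_D - (q_Y) = 0.
Best responses: q_Y = (141 - q_D)/2, q_D = (153 - q_Y)/2.
Solving the pair: q_Y = 43, q_D = 55.
Total output Q = 98, so price P = 213 - 98 = 115.

115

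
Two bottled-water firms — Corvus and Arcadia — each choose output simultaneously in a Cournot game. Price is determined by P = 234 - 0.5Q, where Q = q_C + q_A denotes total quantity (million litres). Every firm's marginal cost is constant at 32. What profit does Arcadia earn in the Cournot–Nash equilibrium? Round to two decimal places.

A representative firm's profit is π_i = q_i(234 - 0.5Q) - 32q_i.
Setting ∂π_i/∂q_i = 0 with rivals' quantities fixed: 202 - q_i - (1/2)q_j = 0.
With identical firms every q_j equals q_i, so q_j = q_i and 202 = (3/2)q_i, giving q_i = 404/3.
Price P = 234 - (1/2)·(808/3) = 298/3.
Arcadia's profit: (298/3 - 32)·(404/3) = 9067.5556.

9067.56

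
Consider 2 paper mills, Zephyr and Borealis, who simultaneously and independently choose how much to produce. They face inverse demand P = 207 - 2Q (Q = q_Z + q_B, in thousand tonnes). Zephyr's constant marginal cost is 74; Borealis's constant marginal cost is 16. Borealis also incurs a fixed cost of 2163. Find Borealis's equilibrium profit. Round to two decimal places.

Zephyr's profit: π_Z = (207 - 2Q)q_Z - (74q_Z). Setting ∂π_Z/∂q_Z = 0: 133 - 4q_Z - 2(q_B) = 0.
Borealis's first-order condition: 191 - 4q_B - 2(q_Z) = 0.
So q_Z = (133 - 2q_B)/4 and q_B = (191 - 2q_Z)/4.
Substituting one into the other gives q_Z = 25/2 and q_B = 83/2.
Price P = 207 - 2·54 = 99.
Borealis's profit: (99 - 16)·(83/2) - 2163 = 1281.5000.

1281.50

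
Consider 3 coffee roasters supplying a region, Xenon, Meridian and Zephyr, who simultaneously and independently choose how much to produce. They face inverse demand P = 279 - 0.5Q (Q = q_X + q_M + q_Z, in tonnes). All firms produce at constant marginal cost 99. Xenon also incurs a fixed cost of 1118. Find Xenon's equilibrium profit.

A representative firm's profit is π_i = q_i(279 - 0.5Q) - 99q_i.
Setting ∂π_i/∂q_i = 0 with rivals' quantities fixed: 180 - q_i - (1/2)·Σ_{j≠i} q_j = 0.
By symmetry each firm produces the same amount; substituting Σ_{j≠i} q_j = 2q_i yields q_i = 180/2 = 90.
Price P = 279 - (1/2)·270 = 144.
Xenon's profit: (144 - 99)·90 - 1118 = 2932.

2932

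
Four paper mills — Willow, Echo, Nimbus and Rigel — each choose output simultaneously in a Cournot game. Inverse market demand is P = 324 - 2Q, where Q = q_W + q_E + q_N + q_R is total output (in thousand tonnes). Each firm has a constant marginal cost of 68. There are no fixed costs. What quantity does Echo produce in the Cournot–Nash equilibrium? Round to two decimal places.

A representative firm's profit is π_i = q_i(324 - 2Q) - 68q_i.
Setting ∂π_i/∂q_i = 0 with rivals' quantities fixed: 256 - 4q_i - 2·Σ_{j≠i} q_j = 0.
With identical firms every q_j equals q_i, so Σ_{j≠i} q_j = 3q_i and 256 = 10q_i, giving q_i = 128/5.

25.60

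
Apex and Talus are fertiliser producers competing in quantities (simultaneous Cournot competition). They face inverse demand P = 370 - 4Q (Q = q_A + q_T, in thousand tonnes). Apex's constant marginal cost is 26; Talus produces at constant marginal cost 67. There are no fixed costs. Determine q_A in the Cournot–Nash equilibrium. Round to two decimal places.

Apex's profit: π_A = (370 - 4Q)q_A - (26q_A). Setting ∂π_A/∂q_A = 0: 344 - 8q_A - 4(q_T) = 0.
Talus's first-order condition: 303 - 8q_T - 4(q_A) = 0.
Best responses: q_A = (344 - 4q_T)/8, q_T = (303 - 4q_A)/8.
Solving the pair: q_A = 385/12, q_T = 131/6.

32.08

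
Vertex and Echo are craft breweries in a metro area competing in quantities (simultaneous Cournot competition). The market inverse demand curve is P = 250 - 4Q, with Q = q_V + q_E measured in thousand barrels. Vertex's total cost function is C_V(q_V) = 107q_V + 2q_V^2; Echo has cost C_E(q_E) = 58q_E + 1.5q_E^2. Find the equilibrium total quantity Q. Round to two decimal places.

Vertex's profit: π_V = (250 - 4Q)q_V - (107q_V + 2q_V²). Setting ∂π_V/∂q_V = 0: 143 - 12q_V - 4(q_E) = 0.
Echo's first-order condition: 192 - 11q_E - 4(q_V) = 0.
Best responses: q_V = (143 - 4q_E)/12, q_E = (192 - 4q_V)/11.
Substituting one into the other gives q_V = 805/116 and q_E = 433/29.
Total output Q = 805/116 + 433/29 = 21.8707.

21.87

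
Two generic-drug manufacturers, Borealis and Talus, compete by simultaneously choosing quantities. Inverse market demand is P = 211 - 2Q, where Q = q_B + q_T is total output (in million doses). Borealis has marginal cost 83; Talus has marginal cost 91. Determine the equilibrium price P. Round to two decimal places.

Borealis's profit: π_B = (211 - 2Q)q_B - (83q_B). Setting ∂π_B/∂q_B = 0: 128 - 4q_B - 2(q_T) = 0.
Talus's first-order condition: 120 - 4q_T - 2(q_B) = 0.
So q_B = (128 - 2q_T)/4 and q_T = (120 - 2q_B)/4.
Solving the pair: q_B = 68/3, q_T = 56/3.
Total output Q = 124/3, so price P = 211 - 2·(124/3) = 385/3.

128.33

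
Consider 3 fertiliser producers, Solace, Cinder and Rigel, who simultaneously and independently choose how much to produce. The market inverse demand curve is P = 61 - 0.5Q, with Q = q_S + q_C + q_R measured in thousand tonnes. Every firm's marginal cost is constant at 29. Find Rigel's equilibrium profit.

Each firm earns π_i = (61 - 0.5Q)q_i - 29q_i.
Setting ∂π_i/∂q_i = 0 with rivals' quantities fixed: 32 - q_i - (1/2)·Σ_{j≠i} q_j = 0.
With identical firms every q_j equals q_i, so Σ_{j≠i} q_j = 2q_i and 32 = 2q_i, giving q_i = 16.
Price P = 61 - (1/2)·48 = 37.
Rigel's profit: (37 - 29)·16 = 128.

128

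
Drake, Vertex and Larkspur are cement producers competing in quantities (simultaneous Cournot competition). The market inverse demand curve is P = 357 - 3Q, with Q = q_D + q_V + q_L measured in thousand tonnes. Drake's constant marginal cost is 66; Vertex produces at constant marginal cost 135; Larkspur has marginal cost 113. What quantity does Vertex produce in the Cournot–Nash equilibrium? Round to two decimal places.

10.92

Drake's profit: π_D = (357 - 3Q)q_D - (66q_D). Setting ∂π_D/∂q_D = 0: 291 - 6q_D - 3(q_V + q_L) = 0.
Vertex's first-order condition: 222 - 6q_V - 3(q_D + q_L) = 0.
Larkspur's profit: π_L = (357 - 3Q)q_L - (113q_L). Setting ∂π_L/∂q_L = 0: 244 - 6q_L - 3(q_D + q_V) = 0.
Adding the 3 conditions: 757 − 6Q − 6Q = 0, i.e. Q = 757/12.
Back-substituting: q_D = (291 − 757/4)/3 = 407/12, q_V = (222 − 757/4)/3 = 131/12, q_L = (244 − 757/4)/3 = 73/4.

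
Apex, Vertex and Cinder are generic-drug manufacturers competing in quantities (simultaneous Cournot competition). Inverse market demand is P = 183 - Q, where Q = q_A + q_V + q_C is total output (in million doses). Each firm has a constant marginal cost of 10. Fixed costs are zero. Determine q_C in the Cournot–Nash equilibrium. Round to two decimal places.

43.25

A representative firm's profit is π_i = q_i(183 - Q) - 10q_i.
First-order condition (treating rivals' output as given): 173 - 2q_i - Σ_{j≠i} q_j = 0.
With identical firms every q_j equals q_i, so Σ_{j≠i} q_j = 2q_i and 173 = 4q_i, giving q_i = 173/4.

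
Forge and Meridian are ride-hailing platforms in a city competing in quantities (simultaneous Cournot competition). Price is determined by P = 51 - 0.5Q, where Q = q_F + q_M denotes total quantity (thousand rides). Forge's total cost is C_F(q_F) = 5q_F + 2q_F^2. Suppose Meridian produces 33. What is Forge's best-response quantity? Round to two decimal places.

5.90

With the rival's output fixed at 33, Forge's profit is π_F = (51 - (1/2)·33 - (1/2)q_F)q_F - (5q_F + 2q_F²) = (69/2 - (1/2)q_F)q_F - (5q_F + 2q_F²).
∂π_F/∂q_F = 59/2 - 5q_F = 0, so q_F = 59/10.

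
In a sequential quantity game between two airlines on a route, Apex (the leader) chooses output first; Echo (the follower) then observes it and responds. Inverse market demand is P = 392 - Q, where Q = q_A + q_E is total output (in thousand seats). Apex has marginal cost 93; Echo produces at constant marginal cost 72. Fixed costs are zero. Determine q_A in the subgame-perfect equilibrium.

Solve by backward induction. Given q_A, the follower Echo maximises π_E = (392 - q_A - q_E)q_E - 72q_E.
Setting the follower's marginal profit to zero, 320 - q_A - 2q_E = 0, i.e. q_E = (320 - q_A)/2.
Apex substitutes q_E(q_A) into its own profit: π_A = q_A(392 - q_A - (320 - q_A)/2) - 93q_A = (232 - (1/2)q_A)q_A - 93q_A.
Leader FOC: 139 - q_A = 0, so q_A = 139.
Then q_E = (320 - 139)/2 = 181/2.

139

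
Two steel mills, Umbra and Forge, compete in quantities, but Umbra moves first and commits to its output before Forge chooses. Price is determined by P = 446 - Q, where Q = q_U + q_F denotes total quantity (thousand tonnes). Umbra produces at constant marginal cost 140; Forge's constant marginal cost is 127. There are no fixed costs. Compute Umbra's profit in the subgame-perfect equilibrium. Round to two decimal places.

10731.13

Solve by backward induction. Given q_U, the follower Forge maximises π_F = (446 - q_U - q_F)q_F - 127q_F.
Setting the follower's marginal profit to zero, 319 - q_U - 2q_F = 0, i.e. q_F = (319 - q_U)/2.
Umbra substitutes q_F(q_U) into its own profit: π_U = q_U(446 - q_U - (319 - q_U)/2) - 140q_U = (573/2 - (1/2)q_U)q_U - 140q_U.
Leader FOC: 293/2 - q_U = 0, so q_U = 293/2.
Then q_F = (319 - 293/2)/2 = 345/4.
Price P = 446 - 931/4 = 853/4.
Umbra's profit: (853/4 - 140)·(293/2) = 10731.1250.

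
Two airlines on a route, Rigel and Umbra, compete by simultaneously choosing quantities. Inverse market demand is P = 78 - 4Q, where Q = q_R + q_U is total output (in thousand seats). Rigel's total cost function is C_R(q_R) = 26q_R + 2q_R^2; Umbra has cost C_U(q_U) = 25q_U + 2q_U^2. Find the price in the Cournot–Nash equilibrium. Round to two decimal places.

Rigel's profit: π_R = (78 - 4Q)q_R - (26q_R + 2q_R²). Setting ∂π_R/∂q_R = 0: 52 - 12q_R - 4(q_U) = 0.
Umbra's profit: π_U = (78 - 4Q)q_U - (25q_U + 2q_U²). Setting ∂π_U/∂q_U = 0: 53 - 12q_U - 4(q_R) = 0.
Best responses: q_R = (52 - 4q_U)/12, q_U = (53 - 4q_R)/12.
Solving the pair: q_R = 103/32, q_U = 107/32.
Total output Q = 105/16, so price P = 78 - 4·(105/16) = 207/4.

51.75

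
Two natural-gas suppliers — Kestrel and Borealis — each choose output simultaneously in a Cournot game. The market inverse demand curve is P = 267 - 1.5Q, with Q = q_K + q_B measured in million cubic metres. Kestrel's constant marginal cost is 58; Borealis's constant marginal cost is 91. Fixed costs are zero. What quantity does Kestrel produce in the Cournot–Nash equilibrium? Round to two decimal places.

Kestrel's profit: π_K = (267 - 1.5Q)q_K - (58q_K). Setting ∂π_K/∂q_K = 0: 209 - 3q_K - (3/2)(q_B) = 0.
Borealis's first-order condition: 176 - 3q_B - (3/2)(q_K) = 0.
So q_K = (209 - (3/2)q_B)/3 and q_B = (176 - (3/2)q_K)/3.
Solving the pair: q_K = 484/9, q_B = 286/9.

53.78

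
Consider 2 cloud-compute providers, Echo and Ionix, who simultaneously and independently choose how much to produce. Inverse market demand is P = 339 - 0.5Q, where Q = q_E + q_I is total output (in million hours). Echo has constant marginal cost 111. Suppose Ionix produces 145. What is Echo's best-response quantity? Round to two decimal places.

With the rival's output fixed at 145, Echo's profit is π_E = (339 - (1/2)·145 - (1/2)q_E)q_E - (111q_E) = (533/2 - (1/2)q_E)q_E - (111q_E).
∂π_E/∂q_E = 311/2 - q_E = 0, so q_E = 311/2.

155.50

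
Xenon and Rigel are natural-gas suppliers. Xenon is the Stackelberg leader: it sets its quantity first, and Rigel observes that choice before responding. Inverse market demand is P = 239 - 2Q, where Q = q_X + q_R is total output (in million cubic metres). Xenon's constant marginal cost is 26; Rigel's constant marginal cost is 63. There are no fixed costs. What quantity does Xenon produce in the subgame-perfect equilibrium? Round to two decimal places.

62.50

Solve by backward induction. Given q_X, the follower Rigel maximises π_R = (239 - 2q_X - 2q_R)q_R - 63q_R.
Setting the follower's marginal profit to zero, 176 - 2q_X - 4q_R = 0, i.e. q_R = (176 - 2q_X)/4.
The leader anticipates this reaction. Substituting into P = 239 - 2Q gives P = 151 - q_X, so π_X = (151 - q_X)q_X - 26q_X.
Maximising: ∂π_X/∂q_X = 125 - 2q_X = 0, giving q_X = 125/2.
Then q_R = (176 - 2·(125/2))/4 = 51/4.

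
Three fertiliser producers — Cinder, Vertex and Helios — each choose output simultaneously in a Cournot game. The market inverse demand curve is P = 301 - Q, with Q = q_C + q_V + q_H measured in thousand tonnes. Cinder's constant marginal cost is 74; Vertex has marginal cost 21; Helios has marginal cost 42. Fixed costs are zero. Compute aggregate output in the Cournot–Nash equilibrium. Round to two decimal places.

Cinder's profit: π_C = (301 - Q)q_C - (74q_C). Setting ∂π_C/∂q_C = 0: 227 - 2q_C - (q_V + q_H) = 0.
Vertex's first-order condition: 280 - 2q_V - (q_C + q_H) = 0.
Helios's first-order condition: 259 - 2q_H - (q_C + q_V) = 0.
Adding the 3 conditions: 766 − 2Q − 2Q = 0, i.e. Q = 383/2.
Back-substituting: q_C = (227 − 383/2) = 71/2, q_V = (280 − 383/2) = 177/2, q_H = (259 − 383/2) = 135/2.
Total output Q = 71/2 + 177/2 + 135/2 = 383/2.

191.50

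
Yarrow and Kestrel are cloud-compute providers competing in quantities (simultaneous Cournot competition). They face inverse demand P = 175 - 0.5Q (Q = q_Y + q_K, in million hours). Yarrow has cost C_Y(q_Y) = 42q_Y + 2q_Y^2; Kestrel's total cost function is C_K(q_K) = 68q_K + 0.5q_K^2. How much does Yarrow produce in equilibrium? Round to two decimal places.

21.79

Yarrow's profit: π_Y = (175 - 0.5Q)q_Y - (42q_Y + 2q_Y²). Setting ∂π_Y/∂q_Y = 0: 133 - 5q_Y - (1/2)(q_K) = 0.
Kestrel's first-order condition: 107 - 2q_K - (1/2)(q_Y) = 0.
So q_Y = (133 - (1/2)q_K)/5 and q_K = (107 - (1/2)q_Y)/2.
Solving the pair: q_Y = 850/39, q_K = 1874/39.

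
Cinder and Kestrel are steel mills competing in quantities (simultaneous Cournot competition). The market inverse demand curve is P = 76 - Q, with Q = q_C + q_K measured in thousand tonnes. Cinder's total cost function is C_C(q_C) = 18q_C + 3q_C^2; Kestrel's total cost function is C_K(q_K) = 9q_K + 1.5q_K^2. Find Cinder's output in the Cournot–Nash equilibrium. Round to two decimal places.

5.72

Cinder's profit: π_C = (76 - Q)q_C - (18q_C + 3q_C²). Setting ∂π_C/∂q_C = 0: 58 - 8q_C - (q_K) = 0.
Kestrel's profit: π_K = (76 - Q)q_K - (9q_K + (3/2)q_K²). Setting ∂π_K/∂q_K = 0: 67 - 5q_K - (q_C) = 0.
So q_C = (58 - q_K)/8 and q_K = (67 - q_C)/5.
Substituting one into the other gives q_C = 223/39 and q_K = 478/39.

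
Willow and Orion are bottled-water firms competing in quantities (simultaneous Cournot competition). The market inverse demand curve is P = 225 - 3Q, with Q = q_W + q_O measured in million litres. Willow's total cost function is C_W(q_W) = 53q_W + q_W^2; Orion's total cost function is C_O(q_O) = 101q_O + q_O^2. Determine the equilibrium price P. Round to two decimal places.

Willow's profit: π_W = (225 - 3Q)q_W - (53q_W + q_W²). Setting ∂π_W/∂q_W = 0: 172 - 8q_W - 3(q_O) = 0.
Orion's first-order condition: 124 - 8q_O - 3(q_W) = 0.
Best responses: q_W = (172 - 3q_O)/8, q_O = (124 - 3q_W)/8.
Substituting one into the other gives q_W = 1004/55 and q_O = 476/55.
Total output Q = 296/11, so price P = 225 - 3·(296/11) = 1587/11.

144.27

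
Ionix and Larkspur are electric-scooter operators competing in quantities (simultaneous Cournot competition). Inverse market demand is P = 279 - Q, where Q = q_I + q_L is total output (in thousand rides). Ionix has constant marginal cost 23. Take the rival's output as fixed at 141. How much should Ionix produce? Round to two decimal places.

57.50

With the rival's output fixed at 141, Ionix's profit is π_I = (279 - 141 - q_I)q_I - (23q_I) = (138 - q_I)q_I - (23q_I).
∂π_I/∂q_I = 115 - 2q_I = 0, so q_I = 115/2.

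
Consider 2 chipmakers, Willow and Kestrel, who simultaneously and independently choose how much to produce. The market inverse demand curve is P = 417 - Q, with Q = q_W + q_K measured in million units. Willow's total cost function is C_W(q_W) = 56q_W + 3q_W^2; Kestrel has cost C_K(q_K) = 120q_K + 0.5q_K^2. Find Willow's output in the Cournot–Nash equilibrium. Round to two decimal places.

Willow's profit: π_W = (417 - Q)q_W - (56q_W + 3q_W²). Setting ∂π_W/∂q_W = 0: 361 - 8q_W - (q_K) = 0.
Kestrel's profit: π_K = (417 - Q)q_K - (120q_K + (1/2)q_K²). Setting ∂π_K/∂q_K = 0: 297 - 3q_K - (q_W) = 0.
Best responses: q_W = (361 - q_K)/8, q_K = (297 - q_W)/3.
Substituting one into the other gives q_W = 786/23 and q_K = 87.6087.

34.17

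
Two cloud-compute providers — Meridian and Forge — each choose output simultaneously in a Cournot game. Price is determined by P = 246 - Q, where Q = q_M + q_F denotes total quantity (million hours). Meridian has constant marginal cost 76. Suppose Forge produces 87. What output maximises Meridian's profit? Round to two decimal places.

41.50

With the rival's output fixed at 87, Meridian's profit is π_M = (246 - 87 - q_M)q_M - (76q_M) = (159 - q_M)q_M - (76q_M).
∂π_M/∂q_M = 83 - 2q_M = 0, so q_M = 83/2.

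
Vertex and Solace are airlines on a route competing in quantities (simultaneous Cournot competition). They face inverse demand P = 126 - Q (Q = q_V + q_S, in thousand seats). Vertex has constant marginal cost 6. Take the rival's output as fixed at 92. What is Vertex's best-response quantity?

14

With the rival's output fixed at 92, Vertex's profit is π_V = (126 - 92 - q_V)q_V - (6q_V) = (34 - q_V)q_V - (6q_V).
∂π_V/∂q_V = 28 - 2q_V = 0, so q_V = 14.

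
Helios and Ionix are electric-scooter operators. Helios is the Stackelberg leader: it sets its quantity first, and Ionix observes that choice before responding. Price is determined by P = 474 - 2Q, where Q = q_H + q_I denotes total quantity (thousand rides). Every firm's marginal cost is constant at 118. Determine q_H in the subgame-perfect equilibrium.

89

The follower Ionix best-responds to any q_H: π_I = (474 - 2Q)q_I - 118q_I.
∂π_I/∂q_I = 356 - 2q_H - 4q_I = 0 gives the reaction function q_I = (356 - 2q_H)/4.
Helios substitutes q_I(q_H) into its own profit: π_H = q_H(474 - 2q_H - (356 - 2q_H)/2) - 118q_H = (296 - q_H)q_H - 118q_H.
Leader FOC: 178 - 2q_H = 0, so q_H = 89.
Then q_I = (356 - 2·89)/4 = 89/2.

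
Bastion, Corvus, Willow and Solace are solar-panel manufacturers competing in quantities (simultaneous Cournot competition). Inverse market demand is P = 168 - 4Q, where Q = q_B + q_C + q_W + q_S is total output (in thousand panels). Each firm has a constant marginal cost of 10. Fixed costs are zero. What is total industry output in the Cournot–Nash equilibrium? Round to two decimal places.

31.60

A representative firm's profit is π_i = q_i(168 - 4Q) - 10q_i.
Setting ∂π_i/∂q_i = 0 with rivals' quantities fixed: 158 - 8q_i - 4·Σ_{j≠i} q_j = 0.
With identical firms every q_j equals q_i, so Σ_{j≠i} q_j = 3q_i and 158 = 20q_i, giving q_i = 79/10.
Total output Q = 79/10 + 79/10 + 79/10 + 79/10 = 158/5.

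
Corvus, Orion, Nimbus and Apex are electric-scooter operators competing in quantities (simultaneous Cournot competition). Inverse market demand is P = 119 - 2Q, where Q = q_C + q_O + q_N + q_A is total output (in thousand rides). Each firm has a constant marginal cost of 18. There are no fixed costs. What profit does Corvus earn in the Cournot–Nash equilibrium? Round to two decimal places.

204.02

A representative firm's profit is π_i = q_i(119 - 2Q) - 18q_i.
First-order condition (treating rivals' output as given): 101 - 4q_i - 2·Σ_{j≠i} q_j = 0.
With identical firms every q_j equals q_i, so Σ_{j≠i} q_j = 3q_i and 101 = 10q_i, giving q_i = 101/10.
Price P = 119 - 2·(202/5) = 191/5.
Corvus's profit: (191/5 - 18)·(101/10) = 204.0200.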